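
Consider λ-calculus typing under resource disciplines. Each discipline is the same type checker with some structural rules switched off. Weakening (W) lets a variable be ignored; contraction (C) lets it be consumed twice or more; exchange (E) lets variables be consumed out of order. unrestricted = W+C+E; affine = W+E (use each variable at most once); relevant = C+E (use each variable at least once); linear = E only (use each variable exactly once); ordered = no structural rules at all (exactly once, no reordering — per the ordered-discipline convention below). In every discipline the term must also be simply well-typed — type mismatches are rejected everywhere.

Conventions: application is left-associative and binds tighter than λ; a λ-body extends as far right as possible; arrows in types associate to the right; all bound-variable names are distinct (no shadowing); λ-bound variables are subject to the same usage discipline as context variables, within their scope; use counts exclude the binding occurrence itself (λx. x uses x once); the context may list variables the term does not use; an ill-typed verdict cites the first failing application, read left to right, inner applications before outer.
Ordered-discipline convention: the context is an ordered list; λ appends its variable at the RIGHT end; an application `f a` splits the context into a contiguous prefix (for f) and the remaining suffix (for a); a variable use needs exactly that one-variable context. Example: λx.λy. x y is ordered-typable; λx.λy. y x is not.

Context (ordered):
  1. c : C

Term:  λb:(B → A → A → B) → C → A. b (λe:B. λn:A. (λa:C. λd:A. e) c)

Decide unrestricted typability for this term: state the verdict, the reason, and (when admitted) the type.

yes — simply typable at ((B → A → A → B) → C → A) → C → A; W, C, E all held; term : ((B → A → A → B) → C → A) → C → A
usage: c=1, b [bound]=1, e [bound]=1, n [bound]=0, a [bound]=0, d [bound]=0
order of uses: b, e, c
typing: the term checks, with type ((B → A → A → B) → C → A) → C → A
across the five disciplines: ordered ✗ | linear ✗ | affine ✓ | relevant ✗ | unrestricted ✓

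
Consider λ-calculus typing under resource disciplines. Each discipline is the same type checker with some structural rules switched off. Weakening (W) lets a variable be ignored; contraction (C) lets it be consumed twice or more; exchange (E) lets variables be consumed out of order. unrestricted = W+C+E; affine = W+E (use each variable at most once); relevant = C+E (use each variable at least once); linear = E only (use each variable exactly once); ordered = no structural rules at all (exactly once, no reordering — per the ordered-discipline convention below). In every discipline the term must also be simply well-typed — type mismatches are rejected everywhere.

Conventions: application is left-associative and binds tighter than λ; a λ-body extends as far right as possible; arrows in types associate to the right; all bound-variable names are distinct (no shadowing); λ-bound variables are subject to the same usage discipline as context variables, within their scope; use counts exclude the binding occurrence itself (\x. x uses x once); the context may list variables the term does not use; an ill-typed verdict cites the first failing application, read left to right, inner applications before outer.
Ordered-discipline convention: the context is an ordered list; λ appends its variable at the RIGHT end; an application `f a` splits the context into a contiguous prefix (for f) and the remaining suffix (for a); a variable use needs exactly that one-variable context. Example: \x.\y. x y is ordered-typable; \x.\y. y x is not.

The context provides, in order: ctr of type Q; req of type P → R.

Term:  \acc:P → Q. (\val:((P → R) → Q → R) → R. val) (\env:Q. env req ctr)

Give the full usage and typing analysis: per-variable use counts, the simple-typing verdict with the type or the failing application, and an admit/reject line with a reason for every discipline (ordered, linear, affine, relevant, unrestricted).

use counts: ctr=1, req=1, acc (λ-bound)=0, val (λ-bound)=1, env (λ-bound)=1
left-to-right use order: val, env, req, ctr
typing: ill-typed: applying a non-function (Q)
ordered: ✗ — fails simple typing
linear: ✗ — a type mismatch blocks all five
affine: ✗ — the type mismatch rejects it
relevant: ✗ — not simply typable
unrestricted: ✗ — fails simple typing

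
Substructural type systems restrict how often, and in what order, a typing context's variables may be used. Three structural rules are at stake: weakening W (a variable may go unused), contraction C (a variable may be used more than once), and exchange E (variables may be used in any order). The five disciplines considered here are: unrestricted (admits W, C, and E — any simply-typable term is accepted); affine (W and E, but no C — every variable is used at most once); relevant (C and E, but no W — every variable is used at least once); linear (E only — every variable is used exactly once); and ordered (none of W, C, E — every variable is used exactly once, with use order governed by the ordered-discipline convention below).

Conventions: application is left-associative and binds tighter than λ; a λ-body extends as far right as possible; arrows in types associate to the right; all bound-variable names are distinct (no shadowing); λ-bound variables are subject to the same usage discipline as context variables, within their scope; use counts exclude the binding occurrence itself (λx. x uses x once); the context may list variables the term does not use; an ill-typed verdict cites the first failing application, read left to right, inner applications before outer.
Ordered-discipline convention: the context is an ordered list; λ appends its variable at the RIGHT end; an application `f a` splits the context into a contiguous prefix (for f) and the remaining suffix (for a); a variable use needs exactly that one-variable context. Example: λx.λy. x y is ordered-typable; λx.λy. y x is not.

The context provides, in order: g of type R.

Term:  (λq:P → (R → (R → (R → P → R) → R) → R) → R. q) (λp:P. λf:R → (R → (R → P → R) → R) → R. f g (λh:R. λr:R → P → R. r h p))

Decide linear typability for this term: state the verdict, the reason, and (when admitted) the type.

yes — single use per variable (g, q, p, f, h, r); term : P → (R → (R → (R → P → R) → R) → R) → R
use counts: g=1, q (λ-bound)=1, p (λ-bound)=1, f (λ-bound)=1, h (λ-bound)=1, r (λ-bound)=1
order of uses: q, f, g, r, h, p
typing: well-typed at P → (R → (R → (R → P → R) → R) → R) → R
across the five disciplines: ordered ✗; linear ✓; affine ✓; relevant ✓; unrestricted ✓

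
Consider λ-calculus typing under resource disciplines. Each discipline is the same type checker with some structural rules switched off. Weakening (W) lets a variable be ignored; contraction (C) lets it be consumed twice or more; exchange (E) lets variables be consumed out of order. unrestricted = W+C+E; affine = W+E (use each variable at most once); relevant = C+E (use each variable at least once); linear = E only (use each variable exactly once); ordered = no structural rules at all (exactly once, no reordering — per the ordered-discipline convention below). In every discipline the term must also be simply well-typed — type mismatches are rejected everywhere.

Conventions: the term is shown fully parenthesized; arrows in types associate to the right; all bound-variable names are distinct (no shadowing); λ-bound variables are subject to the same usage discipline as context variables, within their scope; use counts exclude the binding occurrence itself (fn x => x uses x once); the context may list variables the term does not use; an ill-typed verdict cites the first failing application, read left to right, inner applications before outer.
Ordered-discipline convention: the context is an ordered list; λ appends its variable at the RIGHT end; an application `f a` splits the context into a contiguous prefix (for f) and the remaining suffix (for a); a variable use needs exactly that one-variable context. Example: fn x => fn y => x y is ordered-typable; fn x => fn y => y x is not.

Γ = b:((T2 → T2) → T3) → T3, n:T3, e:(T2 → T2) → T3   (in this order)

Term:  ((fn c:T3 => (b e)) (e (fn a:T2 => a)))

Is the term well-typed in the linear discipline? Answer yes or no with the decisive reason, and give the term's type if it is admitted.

no — uses contraction: e ×2; n, c never used (weakening)
counts: b: 1×; n: 0×; e: 2×; c (bound): 0×; a (bound): 1×
left-to-right use order: b, e, e, a
typing: ✓ — T3
per-discipline verdicts: ordered ✗ | linear ✗ | affine ✗ | relevant ✗ | unrestricted ✓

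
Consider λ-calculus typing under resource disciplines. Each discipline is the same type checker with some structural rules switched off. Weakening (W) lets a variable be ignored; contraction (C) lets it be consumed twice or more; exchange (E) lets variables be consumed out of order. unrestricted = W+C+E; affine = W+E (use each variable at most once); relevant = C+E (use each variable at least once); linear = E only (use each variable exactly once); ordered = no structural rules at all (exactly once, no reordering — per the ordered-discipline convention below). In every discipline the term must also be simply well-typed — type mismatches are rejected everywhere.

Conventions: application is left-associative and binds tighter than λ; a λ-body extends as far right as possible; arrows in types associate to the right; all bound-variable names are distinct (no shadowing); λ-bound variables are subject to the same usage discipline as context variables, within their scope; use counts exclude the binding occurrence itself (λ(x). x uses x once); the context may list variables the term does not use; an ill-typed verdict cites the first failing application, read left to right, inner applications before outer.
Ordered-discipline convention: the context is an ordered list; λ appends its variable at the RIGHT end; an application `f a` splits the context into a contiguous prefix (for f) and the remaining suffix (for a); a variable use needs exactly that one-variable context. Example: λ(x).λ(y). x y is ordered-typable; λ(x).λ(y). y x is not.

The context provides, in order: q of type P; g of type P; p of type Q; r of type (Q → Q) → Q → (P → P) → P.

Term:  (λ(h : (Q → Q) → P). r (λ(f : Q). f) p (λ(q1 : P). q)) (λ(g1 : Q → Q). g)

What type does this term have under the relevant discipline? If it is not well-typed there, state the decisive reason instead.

not well-typed under relevant — h, q1, g1 never used (weakening)
use counts: q=1; g=1; p=1; r=1; h (bound)=0; f (bound)=1; q1 (bound)=0; g1 (bound)=0
uses in reading order: r, f, p, q, g
typing: well-typed — term : P
across the five disciplines: ordered ✗; linear ✗; affine ✓; relevant ✗; unrestricted ✓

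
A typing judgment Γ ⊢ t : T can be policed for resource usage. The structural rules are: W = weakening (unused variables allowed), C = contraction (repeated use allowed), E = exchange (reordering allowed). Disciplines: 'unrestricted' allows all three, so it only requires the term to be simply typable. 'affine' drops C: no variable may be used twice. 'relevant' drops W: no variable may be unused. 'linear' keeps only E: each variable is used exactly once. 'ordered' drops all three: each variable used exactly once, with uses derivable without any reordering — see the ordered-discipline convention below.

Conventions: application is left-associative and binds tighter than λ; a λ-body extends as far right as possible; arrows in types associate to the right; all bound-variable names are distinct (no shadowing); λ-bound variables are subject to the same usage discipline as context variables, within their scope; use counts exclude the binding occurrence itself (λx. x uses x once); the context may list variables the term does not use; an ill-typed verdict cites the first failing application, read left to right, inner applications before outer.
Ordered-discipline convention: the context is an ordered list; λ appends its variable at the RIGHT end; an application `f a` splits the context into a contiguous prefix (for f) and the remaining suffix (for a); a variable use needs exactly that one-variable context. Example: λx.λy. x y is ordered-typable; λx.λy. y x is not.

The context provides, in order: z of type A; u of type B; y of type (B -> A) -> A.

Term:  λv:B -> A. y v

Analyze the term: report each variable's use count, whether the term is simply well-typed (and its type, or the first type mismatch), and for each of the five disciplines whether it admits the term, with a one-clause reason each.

usage: z ×0, u ×0, y ×1, v [bound] ×1
left-to-right use order: y, v
typing: the term checks, with type (B -> A) -> A
ordered: ✗ — z, u left unused
linear: ✗ — z, u left unused
affine: ✓ — none of z, u, y, v used more than once
relevant: ✗ — z, u left unused
unrestricted: ✓ — type-checks ((B -> A) -> A) and nothing is barred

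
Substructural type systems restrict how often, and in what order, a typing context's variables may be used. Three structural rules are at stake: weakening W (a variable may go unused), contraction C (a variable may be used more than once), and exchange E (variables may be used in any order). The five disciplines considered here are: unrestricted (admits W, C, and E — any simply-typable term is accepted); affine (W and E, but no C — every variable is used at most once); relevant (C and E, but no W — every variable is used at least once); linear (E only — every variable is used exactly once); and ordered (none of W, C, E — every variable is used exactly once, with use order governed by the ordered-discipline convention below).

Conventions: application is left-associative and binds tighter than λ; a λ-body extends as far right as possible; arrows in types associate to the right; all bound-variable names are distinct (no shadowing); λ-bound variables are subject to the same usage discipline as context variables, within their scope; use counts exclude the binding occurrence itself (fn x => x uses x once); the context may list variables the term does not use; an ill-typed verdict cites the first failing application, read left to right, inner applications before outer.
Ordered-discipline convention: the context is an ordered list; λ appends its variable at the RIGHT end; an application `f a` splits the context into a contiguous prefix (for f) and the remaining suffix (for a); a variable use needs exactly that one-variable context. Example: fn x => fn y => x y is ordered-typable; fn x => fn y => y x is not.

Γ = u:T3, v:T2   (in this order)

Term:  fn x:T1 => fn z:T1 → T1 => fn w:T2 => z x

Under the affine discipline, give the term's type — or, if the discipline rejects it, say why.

term : T1 → (T1 → T1) → T2 → T1
use counts: u=0, v=0, x (λ-bound)=1, z (λ-bound)=1, w (λ-bound)=0
uses in reading order: z, x
typing: ✓ — T1 → (T1 → T1) → T2 → T1
per-discipline verdicts: ordered ✗ | linear ✗ | affine ✓ | relevant ✗ | unrestricted ✓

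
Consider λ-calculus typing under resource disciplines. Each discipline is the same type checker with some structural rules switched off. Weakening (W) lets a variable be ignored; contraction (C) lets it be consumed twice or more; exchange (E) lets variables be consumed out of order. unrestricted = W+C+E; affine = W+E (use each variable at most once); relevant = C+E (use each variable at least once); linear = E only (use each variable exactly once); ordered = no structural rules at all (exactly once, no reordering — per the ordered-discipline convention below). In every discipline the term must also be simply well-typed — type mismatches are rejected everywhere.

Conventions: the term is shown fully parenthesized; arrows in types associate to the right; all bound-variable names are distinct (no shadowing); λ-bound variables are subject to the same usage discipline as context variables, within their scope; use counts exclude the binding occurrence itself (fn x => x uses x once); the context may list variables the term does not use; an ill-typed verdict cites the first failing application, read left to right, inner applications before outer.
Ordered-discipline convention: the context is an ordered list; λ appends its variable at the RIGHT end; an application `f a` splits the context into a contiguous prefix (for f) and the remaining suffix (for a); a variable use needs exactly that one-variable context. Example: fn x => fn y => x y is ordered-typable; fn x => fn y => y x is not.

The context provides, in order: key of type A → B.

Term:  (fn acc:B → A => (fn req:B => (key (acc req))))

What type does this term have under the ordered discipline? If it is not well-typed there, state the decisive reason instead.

term : (B → A) → B → B
counts: key: 1, acc [bound]: 1, req [bound]: 1
left-to-right use order: key, acc, req
typing: ✓ — (B → A) → B → B
per-discipline verdicts: ordered ✓, linear ✓, affine ✓, relevant ✓, unrestricted ✓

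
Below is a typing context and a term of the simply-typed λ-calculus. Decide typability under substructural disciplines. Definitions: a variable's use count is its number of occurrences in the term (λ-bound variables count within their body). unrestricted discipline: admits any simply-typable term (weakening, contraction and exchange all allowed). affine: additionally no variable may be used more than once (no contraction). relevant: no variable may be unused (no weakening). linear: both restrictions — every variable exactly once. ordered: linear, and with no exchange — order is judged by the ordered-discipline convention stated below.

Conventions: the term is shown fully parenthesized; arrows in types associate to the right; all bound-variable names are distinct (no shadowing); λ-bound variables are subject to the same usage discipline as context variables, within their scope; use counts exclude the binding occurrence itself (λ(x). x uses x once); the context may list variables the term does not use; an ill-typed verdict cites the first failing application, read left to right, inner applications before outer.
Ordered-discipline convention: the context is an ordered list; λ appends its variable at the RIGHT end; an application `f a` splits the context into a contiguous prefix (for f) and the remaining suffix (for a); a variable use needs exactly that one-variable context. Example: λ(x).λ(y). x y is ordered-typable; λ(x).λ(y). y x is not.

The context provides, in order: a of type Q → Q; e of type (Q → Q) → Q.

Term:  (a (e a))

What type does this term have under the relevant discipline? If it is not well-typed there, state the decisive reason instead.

term : Q
variable uses: a=2; e=1
uses in reading order: a, e, a
typing: ✓ — Q
across the five disciplines: ordered ✗ | linear ✗ | affine ✗ | relevant ✓ | unrestricted ✓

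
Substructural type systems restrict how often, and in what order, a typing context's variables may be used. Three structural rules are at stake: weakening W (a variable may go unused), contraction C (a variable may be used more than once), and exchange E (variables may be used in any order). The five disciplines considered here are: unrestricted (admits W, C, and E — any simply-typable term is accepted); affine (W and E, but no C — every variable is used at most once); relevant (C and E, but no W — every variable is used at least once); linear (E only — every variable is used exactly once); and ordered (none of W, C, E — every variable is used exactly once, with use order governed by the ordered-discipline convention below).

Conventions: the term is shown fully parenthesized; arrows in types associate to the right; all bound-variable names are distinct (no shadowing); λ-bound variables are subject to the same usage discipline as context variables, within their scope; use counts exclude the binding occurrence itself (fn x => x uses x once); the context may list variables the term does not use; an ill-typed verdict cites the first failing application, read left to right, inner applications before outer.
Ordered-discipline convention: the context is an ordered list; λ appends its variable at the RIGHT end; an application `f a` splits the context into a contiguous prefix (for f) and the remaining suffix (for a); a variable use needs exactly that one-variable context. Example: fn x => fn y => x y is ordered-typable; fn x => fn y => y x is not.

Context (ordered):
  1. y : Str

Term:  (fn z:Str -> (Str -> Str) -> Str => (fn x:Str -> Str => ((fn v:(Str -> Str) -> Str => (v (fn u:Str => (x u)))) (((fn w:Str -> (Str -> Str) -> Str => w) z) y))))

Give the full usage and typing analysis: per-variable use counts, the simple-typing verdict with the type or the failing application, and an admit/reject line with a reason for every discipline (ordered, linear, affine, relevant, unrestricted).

usage: y: 1×; z (bound): 1×; x (bound): 1×; v (bound): 1×; u (bound): 1×; w (bound): 1×
order of uses: v, x, u, w, z, y
typing: well-typed at (Str -> (Str -> Str) -> Str) -> (Str -> Str) -> Str
ordered ✗ (no ordered split (uses run v, x, u, w, z, y))
linear ✓ (each of y, z, x, v, u, w used exactly once)
affine ✓ (no duplicate uses among y, z, x, v, u, w)
relevant ✓ (none of y, z, x, v, u, w goes unused)
unrestricted ✓ (well-typed at (Str -> (Str -> Str) -> Str) -> (Str -> Str) -> Str; no restrictions here)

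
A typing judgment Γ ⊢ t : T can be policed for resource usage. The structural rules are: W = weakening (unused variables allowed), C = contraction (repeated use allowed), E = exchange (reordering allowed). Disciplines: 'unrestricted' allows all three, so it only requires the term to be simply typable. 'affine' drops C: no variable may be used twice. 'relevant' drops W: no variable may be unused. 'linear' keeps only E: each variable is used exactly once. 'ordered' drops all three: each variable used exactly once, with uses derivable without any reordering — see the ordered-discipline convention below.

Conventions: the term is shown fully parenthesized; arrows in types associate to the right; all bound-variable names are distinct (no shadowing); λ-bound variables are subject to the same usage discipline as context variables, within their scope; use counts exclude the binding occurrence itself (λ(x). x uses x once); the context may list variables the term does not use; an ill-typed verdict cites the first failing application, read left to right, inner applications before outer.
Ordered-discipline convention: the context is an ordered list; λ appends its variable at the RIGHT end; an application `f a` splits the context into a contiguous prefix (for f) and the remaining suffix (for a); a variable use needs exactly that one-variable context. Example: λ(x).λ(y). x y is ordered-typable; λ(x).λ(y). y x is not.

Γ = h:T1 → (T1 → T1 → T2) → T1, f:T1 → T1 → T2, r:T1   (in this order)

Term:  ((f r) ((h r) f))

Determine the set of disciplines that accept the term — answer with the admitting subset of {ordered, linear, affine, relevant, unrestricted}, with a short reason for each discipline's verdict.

admitted by: relevant, unrestricted
use counts: h=1; f=2; r=2
order of uses: f, r, h, r, f
typing: ✓ — T2
ordered: ✗, uses contraction: f ×2, r ×2
linear: ✗, uses contraction: f ×2, r ×2
affine: ✗, uses contraction: f ×2, r ×2
relevant: ✓, at least one use each (h, f, r)
unrestricted: ✓, type-checks (T2) and nothing is barred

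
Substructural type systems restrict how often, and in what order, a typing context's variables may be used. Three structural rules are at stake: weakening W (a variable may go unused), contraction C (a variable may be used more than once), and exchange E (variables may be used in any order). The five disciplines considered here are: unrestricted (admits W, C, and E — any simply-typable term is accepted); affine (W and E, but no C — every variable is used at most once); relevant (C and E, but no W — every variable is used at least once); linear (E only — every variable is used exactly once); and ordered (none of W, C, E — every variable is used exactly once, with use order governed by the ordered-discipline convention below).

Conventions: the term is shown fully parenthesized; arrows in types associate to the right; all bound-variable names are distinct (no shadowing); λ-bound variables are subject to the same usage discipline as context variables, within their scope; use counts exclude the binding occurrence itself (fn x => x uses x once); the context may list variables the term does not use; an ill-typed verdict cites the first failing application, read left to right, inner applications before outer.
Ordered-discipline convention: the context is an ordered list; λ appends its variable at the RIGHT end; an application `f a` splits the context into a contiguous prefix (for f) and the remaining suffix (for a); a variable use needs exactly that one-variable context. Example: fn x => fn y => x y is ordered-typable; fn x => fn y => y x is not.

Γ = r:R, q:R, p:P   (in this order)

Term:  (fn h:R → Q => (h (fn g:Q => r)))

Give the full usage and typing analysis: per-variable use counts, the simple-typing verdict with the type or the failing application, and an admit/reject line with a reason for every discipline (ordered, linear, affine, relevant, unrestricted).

usage: r=1; q=0; p=0; h [bound]=1; g [bound]=0
use order (left to right): h, r
typing: ill-typed: argument of type Q → R where R is required
ordered: ✗, fails simple typing
linear: ✗, a type mismatch blocks all five
affine: ✗, the type mismatch rejects it
relevant: ✗, not simply typable
unrestricted: ✗, fails simple typing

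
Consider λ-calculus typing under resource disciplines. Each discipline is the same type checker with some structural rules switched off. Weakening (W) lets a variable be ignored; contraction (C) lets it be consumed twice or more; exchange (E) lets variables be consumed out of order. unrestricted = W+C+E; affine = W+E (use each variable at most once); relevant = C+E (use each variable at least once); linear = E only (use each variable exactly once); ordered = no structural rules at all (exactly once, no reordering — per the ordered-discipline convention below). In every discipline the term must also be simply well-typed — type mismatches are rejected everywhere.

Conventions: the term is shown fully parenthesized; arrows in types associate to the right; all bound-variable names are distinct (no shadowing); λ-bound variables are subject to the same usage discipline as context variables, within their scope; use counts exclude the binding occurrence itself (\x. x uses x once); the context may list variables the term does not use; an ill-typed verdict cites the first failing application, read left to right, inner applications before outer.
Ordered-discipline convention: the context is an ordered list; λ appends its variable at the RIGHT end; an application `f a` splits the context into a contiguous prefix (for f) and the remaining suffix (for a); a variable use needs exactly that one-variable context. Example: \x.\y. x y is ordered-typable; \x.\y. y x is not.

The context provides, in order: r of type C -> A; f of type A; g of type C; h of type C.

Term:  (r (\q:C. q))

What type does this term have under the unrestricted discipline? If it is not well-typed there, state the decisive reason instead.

not well-typed under unrestricted — fails simple typing
variable uses: r: 1; f: 0; g: 0; h: 0; q (λ-bound): 1
uses in reading order: r, q
typing: ill-typed: an application expects C but receives C -> C
per-discipline verdicts: ordered ✗ · linear ✗ · affine ✗ · relevant ✗ · unrestricted ✗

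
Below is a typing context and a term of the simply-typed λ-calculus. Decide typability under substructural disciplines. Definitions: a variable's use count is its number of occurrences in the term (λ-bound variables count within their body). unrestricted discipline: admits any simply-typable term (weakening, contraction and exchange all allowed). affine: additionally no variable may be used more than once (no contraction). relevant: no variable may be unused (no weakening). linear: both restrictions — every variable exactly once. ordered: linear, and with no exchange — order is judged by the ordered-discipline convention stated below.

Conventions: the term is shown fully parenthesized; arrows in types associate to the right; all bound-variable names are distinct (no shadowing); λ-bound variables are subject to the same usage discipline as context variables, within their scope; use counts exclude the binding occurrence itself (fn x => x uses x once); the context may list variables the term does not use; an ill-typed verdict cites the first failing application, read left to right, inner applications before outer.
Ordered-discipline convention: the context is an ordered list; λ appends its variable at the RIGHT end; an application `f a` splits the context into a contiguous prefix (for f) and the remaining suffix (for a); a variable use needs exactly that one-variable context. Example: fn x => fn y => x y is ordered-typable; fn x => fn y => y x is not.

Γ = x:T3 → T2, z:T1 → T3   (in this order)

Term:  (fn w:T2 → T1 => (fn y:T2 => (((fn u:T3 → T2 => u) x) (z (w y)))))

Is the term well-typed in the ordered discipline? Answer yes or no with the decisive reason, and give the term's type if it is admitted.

yes — x, z, w, y, u: once each, no exchange needed; term : (T2 → T1) → T2 → T2
usage: x: 1×; z: 1×; w [bound]: 1×; y [bound]: 1×; u [bound]: 1×
uses in reading order: u, x, z, w, y
typing: well-typed — term : (T2 → T1) → T2 → T2
summary: ordered ✓, linear ✓, affine ✓, relevant ✓, unrestricted ✓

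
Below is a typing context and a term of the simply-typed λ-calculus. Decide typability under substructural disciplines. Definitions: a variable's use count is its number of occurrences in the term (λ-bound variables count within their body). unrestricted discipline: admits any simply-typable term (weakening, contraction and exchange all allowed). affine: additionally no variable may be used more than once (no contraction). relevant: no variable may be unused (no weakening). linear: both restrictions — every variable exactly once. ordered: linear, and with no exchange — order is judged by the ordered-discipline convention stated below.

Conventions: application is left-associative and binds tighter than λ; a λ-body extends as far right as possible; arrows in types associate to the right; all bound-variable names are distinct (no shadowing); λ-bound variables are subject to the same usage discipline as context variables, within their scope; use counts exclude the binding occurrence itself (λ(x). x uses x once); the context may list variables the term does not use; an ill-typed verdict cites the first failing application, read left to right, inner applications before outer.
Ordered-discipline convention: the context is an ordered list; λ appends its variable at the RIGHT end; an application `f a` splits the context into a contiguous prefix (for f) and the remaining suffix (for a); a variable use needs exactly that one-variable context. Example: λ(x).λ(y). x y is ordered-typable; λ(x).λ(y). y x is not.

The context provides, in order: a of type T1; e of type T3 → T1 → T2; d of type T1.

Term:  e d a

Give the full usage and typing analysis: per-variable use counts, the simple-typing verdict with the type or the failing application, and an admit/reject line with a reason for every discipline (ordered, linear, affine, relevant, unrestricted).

counts: a: 1; e: 1; d: 1
uses in reading order: e, d, a
typing: ill-typed: argument of type T1 where T3 is required
ordered: ✗ — the type mismatch rejects it
linear: ✗ — not simply typable
affine: ✗ — fails simple typing
relevant: ✗ — a type mismatch blocks all five
unrestricted: ✗ — the type mismatch rejects it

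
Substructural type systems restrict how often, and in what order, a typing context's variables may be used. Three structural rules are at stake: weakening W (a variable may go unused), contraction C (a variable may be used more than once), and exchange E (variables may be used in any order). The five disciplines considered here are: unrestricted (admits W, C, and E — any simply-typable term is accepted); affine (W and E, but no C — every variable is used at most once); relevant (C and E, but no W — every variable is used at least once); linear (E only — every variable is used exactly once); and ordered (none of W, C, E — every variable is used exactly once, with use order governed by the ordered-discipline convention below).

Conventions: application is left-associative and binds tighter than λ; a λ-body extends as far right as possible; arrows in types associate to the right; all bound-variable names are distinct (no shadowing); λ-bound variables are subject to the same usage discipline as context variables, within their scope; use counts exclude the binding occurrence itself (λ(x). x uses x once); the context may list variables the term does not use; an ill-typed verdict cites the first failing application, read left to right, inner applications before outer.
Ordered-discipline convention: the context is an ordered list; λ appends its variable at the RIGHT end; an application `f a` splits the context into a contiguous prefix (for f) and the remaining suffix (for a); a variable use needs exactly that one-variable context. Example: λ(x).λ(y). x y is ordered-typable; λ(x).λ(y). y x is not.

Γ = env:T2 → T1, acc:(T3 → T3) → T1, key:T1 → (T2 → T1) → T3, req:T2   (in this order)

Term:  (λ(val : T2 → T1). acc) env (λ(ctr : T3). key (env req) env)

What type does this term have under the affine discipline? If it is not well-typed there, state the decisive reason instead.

not well-typed under affine — env ×3 used more than once (contraction)
variable uses: env=3; acc=1; key=1; req=1; val (λ-bound)=0; ctr (λ-bound)=0
left-to-right use order: acc, env, key, env, req, env
typing: well-typed at T1
summary: ordered ✗, linear ✗, affine ✗, relevant ✗, unrestricted ✓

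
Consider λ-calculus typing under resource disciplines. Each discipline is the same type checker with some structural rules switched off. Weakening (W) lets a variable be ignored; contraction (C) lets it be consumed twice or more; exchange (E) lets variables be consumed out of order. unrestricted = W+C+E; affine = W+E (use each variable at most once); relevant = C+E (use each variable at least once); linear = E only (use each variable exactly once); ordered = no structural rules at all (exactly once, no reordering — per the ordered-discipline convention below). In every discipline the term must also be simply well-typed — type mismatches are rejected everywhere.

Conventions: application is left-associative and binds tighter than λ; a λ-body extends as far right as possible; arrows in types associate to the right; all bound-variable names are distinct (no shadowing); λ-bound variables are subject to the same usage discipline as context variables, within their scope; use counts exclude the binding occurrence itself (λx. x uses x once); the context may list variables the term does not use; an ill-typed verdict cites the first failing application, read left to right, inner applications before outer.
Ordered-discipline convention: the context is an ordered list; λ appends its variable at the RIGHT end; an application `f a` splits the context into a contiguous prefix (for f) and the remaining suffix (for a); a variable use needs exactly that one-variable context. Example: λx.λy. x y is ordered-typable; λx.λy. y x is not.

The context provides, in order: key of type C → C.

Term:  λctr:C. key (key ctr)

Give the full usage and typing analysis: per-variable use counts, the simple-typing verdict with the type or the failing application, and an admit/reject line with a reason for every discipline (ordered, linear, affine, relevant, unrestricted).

usage: key: 2, ctr (bound): 1
left-to-right use order: key, key, ctr
typing: well-typed at C → C
ordered ✗ (repeated use of key ×2)
linear ✗ (repeated use of key ×2)
affine ✗ (repeated use of key ×2)
relevant ✓ (at least one use each (key, ctr))
unrestricted ✓ (typability at C → C is all that's needed)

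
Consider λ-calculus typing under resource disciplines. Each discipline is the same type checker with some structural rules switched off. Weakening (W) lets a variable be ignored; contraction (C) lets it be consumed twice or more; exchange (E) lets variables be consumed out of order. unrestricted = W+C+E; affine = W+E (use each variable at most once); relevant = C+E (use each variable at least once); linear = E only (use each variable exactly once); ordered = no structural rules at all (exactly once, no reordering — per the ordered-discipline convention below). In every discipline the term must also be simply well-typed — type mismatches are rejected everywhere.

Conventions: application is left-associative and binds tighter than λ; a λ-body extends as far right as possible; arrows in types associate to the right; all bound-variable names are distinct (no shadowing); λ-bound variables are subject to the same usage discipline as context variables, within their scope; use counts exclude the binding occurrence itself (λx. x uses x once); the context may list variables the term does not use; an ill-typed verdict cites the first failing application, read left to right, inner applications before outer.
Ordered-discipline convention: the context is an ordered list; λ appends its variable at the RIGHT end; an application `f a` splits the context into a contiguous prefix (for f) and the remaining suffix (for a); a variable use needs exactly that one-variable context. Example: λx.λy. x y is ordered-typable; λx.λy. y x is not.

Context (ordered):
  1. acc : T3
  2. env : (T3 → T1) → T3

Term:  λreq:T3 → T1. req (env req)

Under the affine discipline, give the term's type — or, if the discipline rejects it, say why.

not well-typed under affine — req ×2 used more than once (contraction)
use counts: acc: 0; env: 1; req (bound): 2
left-to-right use order: req, env, req
typing: well-typed — term : (T3 → T1) → T1
per-discipline verdicts: ordered ✗ | linear ✗ | affine ✗ | relevant ✗ | unrestricted ✓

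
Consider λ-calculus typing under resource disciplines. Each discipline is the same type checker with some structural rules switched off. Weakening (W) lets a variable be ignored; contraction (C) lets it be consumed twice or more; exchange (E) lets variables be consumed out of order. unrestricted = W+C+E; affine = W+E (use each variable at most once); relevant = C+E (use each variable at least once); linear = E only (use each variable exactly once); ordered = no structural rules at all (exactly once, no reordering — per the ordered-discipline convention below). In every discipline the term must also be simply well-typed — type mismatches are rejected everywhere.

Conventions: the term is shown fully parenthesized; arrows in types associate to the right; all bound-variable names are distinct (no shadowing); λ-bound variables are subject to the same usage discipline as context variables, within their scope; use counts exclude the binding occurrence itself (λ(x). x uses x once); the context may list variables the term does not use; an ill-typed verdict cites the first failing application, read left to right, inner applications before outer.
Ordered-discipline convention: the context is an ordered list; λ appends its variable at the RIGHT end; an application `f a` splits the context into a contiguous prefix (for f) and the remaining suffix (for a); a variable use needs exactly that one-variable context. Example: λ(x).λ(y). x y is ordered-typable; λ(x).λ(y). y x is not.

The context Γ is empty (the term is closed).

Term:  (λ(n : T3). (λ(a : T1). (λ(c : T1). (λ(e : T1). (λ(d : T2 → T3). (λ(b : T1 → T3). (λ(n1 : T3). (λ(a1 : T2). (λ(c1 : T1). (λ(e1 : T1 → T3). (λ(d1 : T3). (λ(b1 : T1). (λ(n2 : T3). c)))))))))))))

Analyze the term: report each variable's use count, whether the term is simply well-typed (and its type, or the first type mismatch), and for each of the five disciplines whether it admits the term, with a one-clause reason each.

usage: n (bound)=0, a (bound)=0, c (bound)=1, e (bound)=0, d (bound)=0, b (bound)=0, n1 (bound)=0, a1 (bound)=0, c1 (bound)=0, e1 (bound)=0, d1 (bound)=0, b1 (bound)=0, n2 (bound)=0
order of uses: c
typing: ✓ — T3 → T1 → T1 → T1 → (T2 → T3) → (T1 → T3) → T3 → T2 → T1 → (T1 → T3) → T3 → T1 → T3 → T1
ordered: ✗, n, a, e, d, b, n1, a1, c1, e1, d1, b1, n2 left unused
linear: ✗, n, a, e, d, b, n1, a1, c1, e1, d1, b1, n2 left unused
affine: ✓, none of n, a, c, e, d, b, n1, a1, c1, e1, d1, b1, n2 used more than once
relevant: ✗, n, a, e, d, b, n1, a1, c1, e1, d1, b1, n2 left unused
unrestricted: ✓, simply typable at T3 → T1 → T1 → T1 → (T2 → T3) → (T1 → T3) → T3 → T2 → T1 → (T1 → T3) → T3 → T1 → T3 → T1; W, C, E all held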